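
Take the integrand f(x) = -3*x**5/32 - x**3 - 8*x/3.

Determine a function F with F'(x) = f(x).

f matches the chain-rule pattern g'(h)*h' with inner function h(x) = x**2/4 + 4/3; substituting u = h(x) collapses the integral.
Check: d/dx[-x**6/64 - x**4/4 - 4*x**2/3] = -3*x**5/32 - x**3 - 8*x/3 = f(x).

An antiderivative is F(x) = -x**6/64 - x**4/4 - 4*x**2/3.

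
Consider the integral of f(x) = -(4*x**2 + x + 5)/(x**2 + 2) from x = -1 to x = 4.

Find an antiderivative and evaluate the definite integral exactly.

Antiderivative: F(x) = (-8*x - log(x**2 + 2) + 3*sqrt(2)*atan(sqrt(2)*x/2))/2; value = -20 - log(18)/2 + log(3)/2 + 3*sqrt(2)*atan(sqrt(2)/2)/2 + 3*sqrt(2)*atan(2*sqrt(2))/2

Differentiate the proposed F(x) back; it has to land on f(x) exactly.
F(x) = (-8*x - log(x**2 + 2) + 3*sqrt(2)*atan(sqrt(2)*x/2))/2 is an antiderivative of f.
Check: d/dx[(-8*x - log(x**2 + 2) + 3*sqrt(2)*atan(sqrt(2)*x/2))/2] = (-4*x**2 - x - 5)/(x**2 + 2), which equals f(x).
F(4) = -16 - log(18)/2 + 3*sqrt(2)*atan(2*sqrt(2))/2; F(-1) = -3*sqrt(2)*atan(sqrt(2)/2)/2 - log(3)/2 + 4.
Integral = F(4) - F(-1) = -20 - log(18)/2 + log(3)/2 + 3*sqrt(2)*atan(sqrt(2)/2)/2 + 3*sqrt(2)*atan(2*sqrt(2))/2.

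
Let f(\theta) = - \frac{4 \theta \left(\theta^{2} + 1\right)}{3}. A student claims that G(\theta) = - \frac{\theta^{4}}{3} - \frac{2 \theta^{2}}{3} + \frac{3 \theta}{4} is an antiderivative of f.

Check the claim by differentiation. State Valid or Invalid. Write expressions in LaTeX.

d/d\theta[G] = - \frac{4 \theta^{3}}{3} - \frac{4 \theta}{3} + \frac{3}{4}
d/d\theta[G] - f(\theta) = \frac{3}{4} != 0.

Invalid: d/d\theta[G] - f = \frac{3}{4}, which is not 0.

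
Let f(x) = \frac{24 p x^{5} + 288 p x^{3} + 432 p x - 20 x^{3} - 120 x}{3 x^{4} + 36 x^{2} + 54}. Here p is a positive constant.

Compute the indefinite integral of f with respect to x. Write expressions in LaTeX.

Check any antiderivative F(x) by computing F'(x) and comparing it with f(x).
Check: d/dx[4 p x^{2} - \frac{5 \log{\left(\frac{x^{4}}{3} + 4 x^{2} + 6 \right)}}{3}] = \frac{24 p x^{5} + 288 p x^{3} + 432 p x - 20 x^{3} - 120 x}{3 x^{4} + 36 x^{2} + 54} = f(x).

F(x) = 4 p x^{2} - \frac{5 \log{\left(\frac{x^{4}}{3} + 4 x^{2} + 6 \right)}}{3} + C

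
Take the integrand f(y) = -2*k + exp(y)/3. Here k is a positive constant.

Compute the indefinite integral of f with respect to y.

Differentiate the proposed F(y) back; it has to land on f(y) exactly.
Check: d/dy[-2*k*y + exp(y)/3] = -2*k + exp(y)/3 = f(y).

F(y) = -2*k*y + exp(y)/3 + C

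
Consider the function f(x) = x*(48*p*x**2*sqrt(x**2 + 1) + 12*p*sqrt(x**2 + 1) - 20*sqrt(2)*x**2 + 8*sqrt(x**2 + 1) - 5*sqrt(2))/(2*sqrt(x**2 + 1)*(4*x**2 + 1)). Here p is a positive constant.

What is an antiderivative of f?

An antiderivative is F(x) = (6*p*x**2 - 5*sqrt(2)*sqrt(x**2 + 1) + log(2*x**2 + 1/2))/2.

Since d/dx undoes antidifferentiation here, F'(x) = f(x) is required of F(x).
Check: d/dx[(6*p*x**2 - 5*sqrt(2)*sqrt(x**2 + 1) + log(2*x**2 + 1/2))/2] = (48*p*x**3*sqrt(x**2 + 1) + 12*p*x*sqrt(x**2 + 1) - 20*sqrt(2)*x**3 + 8*x*sqrt(x**2 + 1) - 5*sqrt(2)*x)/(8*x**2*sqrt(x**2 + 1) + 2*sqrt(x**2 + 1)), which equals f(x).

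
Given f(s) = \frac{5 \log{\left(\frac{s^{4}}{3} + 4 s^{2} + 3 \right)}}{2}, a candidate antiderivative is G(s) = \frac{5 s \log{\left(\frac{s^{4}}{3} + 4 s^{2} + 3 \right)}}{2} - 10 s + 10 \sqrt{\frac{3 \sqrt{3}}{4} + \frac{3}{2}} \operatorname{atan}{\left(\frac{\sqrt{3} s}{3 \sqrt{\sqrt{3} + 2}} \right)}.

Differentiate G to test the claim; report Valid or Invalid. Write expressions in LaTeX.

Invalid: d/ds[G] - f = \frac{- 30 s^{4} + 15 \sqrt{3} s^{4} - 90 s^{2} - 270 - 135 \sqrt{3}}{s^{6} + 3 \sqrt{3} s^{4} + 18 s^{4} + 36 \sqrt{3} s^{2} + 81 s^{2} + 27 \sqrt{3} + 54}, which is not 0.

d/ds[G] = \frac{5 s^{6} \log{\left(\frac{s^{4}}{3} + 4 s^{2} + 3 \right)} + 15 \sqrt{3} s^{4} \log{\left(\frac{s^{4}}{3} + 4 s^{2} + 3 \right)} + 90 s^{4} \log{\left(\frac{s^{4}}{3} + 4 s^{2} + 3 \right)} - 60 s^{4} + 30 \sqrt{3} s^{4} + 180 \sqrt{3} s^{2} \log{\left(\frac{s^{4}}{3} + 4 s^{2} + 3 \right)} + 405 s^{2} \log{\left(\frac{s^{4}}{3} + 4 s^{2} + 3 \right)} - 180 s^{2} + 135 \sqrt{3} \log{\left(\frac{s^{4}}{3} + 4 s^{2} + 3 \right)} + 270 \log{\left(\frac{s^{4}}{3} + 4 s^{2} + 3 \right)} - 540 - 270 \sqrt{3}}{2 s^{6} + 6 \sqrt{3} s^{4} + 36 s^{4} + 72 \sqrt{3} s^{2} + 162 s^{2} + 54 \sqrt{3} + 108}
d/ds[G] - f(s) = \frac{- 30 s^{4} + 15 \sqrt{3} s^{4} - 90 s^{2} - 270 - 135 \sqrt{3}}{s^{6} + 3 \sqrt{3} s^{4} + 18 s^{4} + 36 \sqrt{3} s^{2} + 81 s^{2} + 27 \sqrt{3} + 54} != 0.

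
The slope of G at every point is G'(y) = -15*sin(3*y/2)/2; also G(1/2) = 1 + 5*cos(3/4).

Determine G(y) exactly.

Recover the given G'(y) by differentiating a candidate G(y); any mismatch rules it out.
A general antiderivative is 5*cos(3*y/2) + C.
The condition gives C = 1 + 5*cos(3/4) - (5*cos(3/4)) = 1.
So G(y) = 5*cos(3*y/2) + 1.
Check: d/dy[5*cos(3*y/2) + 1] = -15*sin(3*y/2)/2 = G'(y).

G(y) = 5*cos(3*y/2) + 1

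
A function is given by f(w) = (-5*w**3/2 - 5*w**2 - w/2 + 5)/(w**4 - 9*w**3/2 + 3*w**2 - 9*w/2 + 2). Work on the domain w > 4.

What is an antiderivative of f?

The denominator factors as (w - 4)*(2*w - 1)*(w**2 + 1); partial fractions split f into directly integrable pieces: 4*(47*w + 1)/(85*(w**2 + 1)) - 51/(35*(2*w - 1)) - 474/(119*(w - 4)).
Check: d/dw[(-4740*log(w - 4) - 867*log(w - 1/2) + 1316*log(w**2 + 1) + 56*atan(w))/1190] = (-5*w**3 - 10*w**2 - w + 10)/(2*w**4 - 9*w**3 + 6*w**2 - 9*w + 4), which equals f(w).

An antiderivative is F(w) = (-4740*log(w - 4) - 867*log(w - 1/2) + 1316*log(w**2 + 1) + 56*atan(w))/1190.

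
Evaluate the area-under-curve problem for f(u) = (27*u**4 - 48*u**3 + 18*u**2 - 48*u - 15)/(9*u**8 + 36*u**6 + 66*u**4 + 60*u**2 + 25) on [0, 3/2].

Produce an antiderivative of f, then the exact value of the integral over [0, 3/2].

Antiderivative: F(u) = (4/3 - u)/(u**4 + 2*u**2 + 5/3); value = -2196/2695

f has the shape v'r + vr' for v = 1/(u**4 + 2*u**2 + 5/3) and r = 4/3 - u — it is the derivative of the product v*r.
F(u) = (4/3 - u)/(u**4 + 2*u**2 + 5/3) is an antiderivative of f.
Check: d/du[(4/3 - u)/(u**4 + 2*u**2 + 5/3)] = (27*u**4 - 48*u**3 + 18*u**2 - 48*u - 15)/(9*u**8 + 36*u**6 + 66*u**4 + 60*u**2 + 25) = f(u).
F(3/2) = -8/539; F(0) = 4/5.
Integral = F(3/2) - F(0) = -2196/2695.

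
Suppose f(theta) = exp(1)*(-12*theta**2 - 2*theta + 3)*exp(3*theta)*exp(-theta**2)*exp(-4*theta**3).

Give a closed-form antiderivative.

An antiderivative is F(theta) = exp(-4*theta**3 - theta**2 + 3*theta + 1).

f matches the chain-rule pattern g'(h)*h' with inner function h(theta) = -4*theta**3 - theta**2 + 3*theta + 1; substituting u = h(theta) collapses the integral.
Check: d/dtheta[exp(-4*theta**3 - theta**2 + 3*theta + 1)] = exp(1)*(-12*theta**2 - 2*theta + 3)*exp(3*theta)*exp(-theta**2)*exp(-4*theta**3) = f(theta).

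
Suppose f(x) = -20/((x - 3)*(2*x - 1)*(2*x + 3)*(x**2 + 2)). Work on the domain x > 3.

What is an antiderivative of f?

The denominator factors as (x - 3)*(2*x - 1)*(2*x + 3)*(x**2 + 2); partial fractions split f into directly integrable pieces: -20*(23*x + 25)/(1683*(x**2 + 2)) - 40/(153*(2*x + 3)) + 8/(9*(2*x - 1)) - 4/(99*(x - 3)).
Check: d/dx[-4*log(x - 3)/99 + 4*log(x - 1/2)/9 - 20*log(x + 3/2)/153 - 230*log(x**2 + 2)/1683 - 250*sqrt(2)*atan(sqrt(2)*x/2)/1683] = -20/(4*x**5 - 8*x**4 - 7*x**3 - 7*x**2 - 30*x + 18), which equals f(x).

An antiderivative is F(x) = -4*log(x - 3)/99 + 4*log(x - 1/2)/9 - 20*log(x + 3/2)/153 - 230*log(x**2 + 2)/1683 - 250*sqrt(2)*atan(sqrt(2)*x/2)/1683.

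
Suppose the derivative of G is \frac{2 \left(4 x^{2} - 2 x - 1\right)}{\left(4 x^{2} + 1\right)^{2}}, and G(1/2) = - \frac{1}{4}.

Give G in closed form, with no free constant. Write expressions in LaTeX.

G(x) = - \frac{4 x - 1}{2 \left(4 x^{2} + 1\right)}

Recognize the product-rule pattern: G'(x) = u'v + uv' with u = \frac{1}{4 x^{2} + 1}, v = \frac{1}{2} - 2 x, so integration by parts undoes it.
A general antiderivative is \frac{\frac{1}{2} - 2 x}{4 x^{2} + 1} + C.
The condition gives C = - \frac{1}{4} - (- \frac{1}{4}) = 0.
So G(x) = - \frac{4 x - 1}{2 \left(4 x^{2} + 1\right)}.
Check: d/dx[- \frac{4 x - 1}{2 \left(4 x^{2} + 1\right)}] = \frac{8 x^{2} - 4 x - 2}{16 x^{4} + 8 x^{2} + 1}, which equals G'(x).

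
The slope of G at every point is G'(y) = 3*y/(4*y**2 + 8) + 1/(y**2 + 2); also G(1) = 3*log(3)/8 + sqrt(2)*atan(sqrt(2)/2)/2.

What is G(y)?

G(y) = (3*log(y**2 + 2) + 4*sqrt(2)*atan(sqrt(2)*y/2))/8

Integrate term by term and add the pieces.
A general antiderivative is 3*log(y**2 + 2)/8 + sqrt(2)*atan(sqrt(2)*y/2)/2 + C.
The condition gives C = 3*log(3)/8 + sqrt(2)*atan(sqrt(2)/2)/2 - (3*log(3)/8 + sqrt(2)*atan(sqrt(2)/2)/2) = 0.
So G(y) = (3*log(y**2 + 2) + 4*sqrt(2)*atan(sqrt(2)*y/2))/8.
Check: d/dy[(3*log(y**2 + 2) + 4*sqrt(2)*atan(sqrt(2)*y/2))/8] = (3*y + 4)/(4*y**2 + 8), which equals G'(y).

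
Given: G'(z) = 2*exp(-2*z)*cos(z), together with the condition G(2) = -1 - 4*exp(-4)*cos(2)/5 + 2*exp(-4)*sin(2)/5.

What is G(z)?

Check a candidate G(z) by differentiating: d/dz[G] must match the given G'(z).
A general antiderivative is 2*exp(-2*z)*sin(z)/5 - 4*exp(-2*z)*cos(z)/5 + C.
The condition gives C = -1 - 4*exp(-4)*cos(2)/5 + 2*exp(-4)*sin(2)/5 - (-4*exp(-4)*cos(2)/5 + 2*exp(-4)*sin(2)/5) = -1.
So G(z) = -1 + 2*exp(-2*z)*sin(z)/5 - 4*exp(-2*z)*cos(z)/5.
Check: d/dz[-1 + 2*exp(-2*z)*sin(z)/5 - 4*exp(-2*z)*cos(z)/5] = 2*exp(-2*z)*cos(z) = G'(z).

G(z) = -1 + 2*exp(-2*z)*sin(z)/5 - 4*exp(-2*z)*cos(z)/5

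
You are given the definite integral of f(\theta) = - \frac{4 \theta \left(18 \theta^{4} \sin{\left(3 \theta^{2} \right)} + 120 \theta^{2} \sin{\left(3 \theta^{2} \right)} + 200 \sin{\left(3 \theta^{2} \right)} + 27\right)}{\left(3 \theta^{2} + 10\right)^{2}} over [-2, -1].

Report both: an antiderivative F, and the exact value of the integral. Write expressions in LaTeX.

Antiderivative: F(\theta) = \frac{2 \left(6 \theta^{2} \cos{\left(3 \theta^{2} \right)} + 20 \cos{\left(3 \theta^{2} \right)} + 27\right)}{3 \left(3 \theta^{2} + 10\right)}; value = \frac{4 \cos{\left(3 \right)}}{3} - \frac{4 \cos{\left(12 \right)}}{3} + \frac{81}{143}

An antiderivative F(\theta) passes only if d/d\theta[F] lands on f(\theta) exactly.
F(\theta) = \frac{2 \left(6 \theta^{2} \cos{\left(3 \theta^{2} \right)} + 20 \cos{\left(3 \theta^{2} \right)} + 27\right)}{3 \left(3 \theta^{2} + 10\right)} is an antiderivative of f.
Check: d/d\theta[\frac{2 \left(6 \theta^{2} \cos{\left(3 \theta^{2} \right)} + 20 \cos{\left(3 \theta^{2} \right)} + 27\right)}{3 \left(3 \theta^{2} + 10\right)}] = \frac{- 72 \theta^{5} \sin{\left(3 \theta^{2} \right)} - 480 \theta^{3} \sin{\left(3 \theta^{2} \right)} - 800 \theta \sin{\left(3 \theta^{2} \right)} - 108 \theta}{9 \theta^{4} + 60 \theta^{2} + 100}, which equals f(\theta).
F(-1) = \frac{4 \cos{\left(3 \right)}}{3} + \frac{18}{13}; F(-2) = \frac{9}{11} + \frac{4 \cos{\left(12 \right)}}{3}.
Integral = F(-1) - F(-2) = \frac{4 \cos{\left(3 \right)}}{3} - \frac{4 \cos{\left(12 \right)}}{3} + \frac{81}{143}.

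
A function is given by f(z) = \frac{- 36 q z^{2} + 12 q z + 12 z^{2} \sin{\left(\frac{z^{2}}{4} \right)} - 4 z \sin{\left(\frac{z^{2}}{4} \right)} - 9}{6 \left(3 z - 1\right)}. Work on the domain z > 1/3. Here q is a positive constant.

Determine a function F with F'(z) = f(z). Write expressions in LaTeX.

Whatever form F(z) takes, F'(z) = f(z) is non-negotiable.
Check: d/dz[- q z^{2} - \frac{\log{\left(\frac{3 z}{2} - \frac{1}{2} \right)}}{2} - \frac{4 \cos{\left(\frac{z^{2}}{4} \right)}}{3}] = \frac{- 36 q z^{2} + 12 q z + 12 z^{2} \sin{\left(\frac{z^{2}}{4} \right)} - 4 z \sin{\left(\frac{z^{2}}{4} \right)} - 9}{18 z - 6}, which equals f(z).

An antiderivative is F(z) = - q z^{2} - \frac{\log{\left(\frac{3 z}{2} - \frac{1}{2} \right)}}{2} - \frac{4 \cos{\left(\frac{z^{2}}{4} \right)}}{3}.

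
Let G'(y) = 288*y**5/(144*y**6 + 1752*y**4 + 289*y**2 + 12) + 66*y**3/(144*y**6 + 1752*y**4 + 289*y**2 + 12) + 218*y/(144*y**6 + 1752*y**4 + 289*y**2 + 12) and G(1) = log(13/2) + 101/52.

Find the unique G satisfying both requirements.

Integrate term by term and add the pieces.
A general antiderivative is log(y**2/2 + 6) - 1/(4*(4*y**2 + 1/3)) + C.
The condition gives C = log(13/2) + 101/52 - (-3/52 + log(13/2)) = 2.
So G(y) = (48*y**2*log(y**2/2 + 6) + 96*y**2 + 4*log(y**2/2 + 6) + 5)/(48*y**2 + 4).
Check: d/dy[(48*y**2*log(y**2/2 + 6) + 96*y**2 + 4*log(y**2/2 + 6) + 5)/(48*y**2 + 4)] = (288*y**5 + 66*y**3 + 218*y)/(144*y**6 + 1752*y**4 + 289*y**2 + 12), which equals G'(y).

G(y) = (48*y**2*log(y**2/2 + 6) + 96*y**2 + 4*log(y**2/2 + 6) + 5)/(48*y**2 + 4)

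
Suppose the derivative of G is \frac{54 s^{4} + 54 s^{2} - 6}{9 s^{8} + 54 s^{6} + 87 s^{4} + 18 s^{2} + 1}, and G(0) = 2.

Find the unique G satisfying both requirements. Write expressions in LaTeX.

G(s) = \frac{6 s^{4} + 18 s^{2} - 6 s + 2}{3 s^{4} + 9 s^{2} + 1}

Recognize the product-rule pattern: G'(s) = u'v + uv' with u = - 2 s, v = \frac{1}{s^{4} + 3 s^{2} + \frac{1}{3}}, so integration by parts undoes it.
A general antiderivative is - \frac{2 s}{s^{4} + 3 s^{2} + \frac{1}{3}} + C.
The condition gives C = 2 - (0) = 2.
So G(s) = \frac{6 s^{4} + 18 s^{2} - 6 s + 2}{3 s^{4} + 9 s^{2} + 1}.
Check: d/ds[\frac{6 s^{4} + 18 s^{2} - 6 s + 2}{3 s^{4} + 9 s^{2} + 1}] = \frac{54 s^{4} + 54 s^{2} - 6}{9 s^{8} + 54 s^{6} + 87 s^{4} + 18 s^{2} + 1} = G'(s).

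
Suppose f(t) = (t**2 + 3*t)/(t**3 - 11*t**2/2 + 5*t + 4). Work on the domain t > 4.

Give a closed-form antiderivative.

An antiderivative is F(t) = 28*log(t - 4)/9 - 2*log(t - 2) - log(t + 1/2)/9.

The denominator factors as (t - 4)*(t - 2)*(2*t + 1); partial fractions split f into directly integrable pieces: -2/(9*(2*t + 1)) - 2/(t - 2) + 28/(9*(t - 4)).
Check: d/dt[28*log(t - 4)/9 - 2*log(t - 2) - log(t + 1/2)/9] = (2*t**2 + 6*t)/(2*t**3 - 11*t**2 + 10*t + 8), which equals f(t).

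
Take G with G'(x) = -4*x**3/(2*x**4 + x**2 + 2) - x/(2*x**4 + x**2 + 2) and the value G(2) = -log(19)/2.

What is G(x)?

G(x) = -log(x**4 + x**2/2 + 1)/2

The substitution u = x**4 + x**2/2 + 1 works: G'(x) is exactly (dG/du)*(du/dx) for that inner function.
A general antiderivative is -log(x**4 + x**2/2 + 1)/2 + C.
The condition gives C = -log(19)/2 - (-log(19)/2) = 0.
So G(x) = -log(x**4 + x**2/2 + 1)/2.
Check: d/dx[-log(x**4 + x**2/2 + 1)/2] = (-4*x**3 - x)/(2*x**4 + x**2 + 2), which equals G'(x).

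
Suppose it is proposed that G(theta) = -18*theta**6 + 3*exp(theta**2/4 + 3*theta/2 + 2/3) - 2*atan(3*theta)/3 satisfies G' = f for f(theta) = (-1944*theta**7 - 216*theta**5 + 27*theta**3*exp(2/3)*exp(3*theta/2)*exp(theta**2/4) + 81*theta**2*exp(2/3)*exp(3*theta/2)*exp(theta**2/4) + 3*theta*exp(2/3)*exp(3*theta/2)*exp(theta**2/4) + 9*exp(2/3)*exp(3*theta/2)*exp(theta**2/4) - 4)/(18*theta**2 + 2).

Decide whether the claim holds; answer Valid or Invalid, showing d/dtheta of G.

Valid. The derivative of G reproduces f.

d/dtheta[G] = (-1944*theta**7 - 216*theta**5 + 27*theta**3*exp(2/3)*exp(3*theta/2)*exp(theta**2/4) + 81*theta**2*exp(2/3)*exp(3*theta/2)*exp(theta**2/4) + 3*theta*exp(2/3)*exp(3*theta/2)*exp(theta**2/4) + 9*exp(2/3)*exp(3*theta/2)*exp(theta**2/4) - 4)/(18*theta**2 + 2)
This equals f(theta) exactly, so the claim holds.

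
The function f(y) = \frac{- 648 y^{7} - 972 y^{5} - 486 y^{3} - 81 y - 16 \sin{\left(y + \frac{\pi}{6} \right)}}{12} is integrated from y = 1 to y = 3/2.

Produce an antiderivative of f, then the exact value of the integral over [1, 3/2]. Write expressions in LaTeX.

A candidate is checked by its d/dy: the result must match f(y).
F(y) = - \frac{27 y^{8}}{4} - \frac{27 y^{6}}{2} - \frac{81 y^{4}}{8} - \frac{27 y^{2}}{8} + \frac{4 \cos{\left(y + \frac{\pi}{6} \right)}}{3} is an antiderivative of f.
Check: d/dy[- \frac{27 y^{8}}{4} - \frac{27 y^{6}}{2} - \frac{81 y^{4}}{8} - \frac{27 y^{2}}{8} + \frac{4 \cos{\left(y + \frac{\pi}{6} \right)}}{3}] = - 54 y^{7} - 81 y^{5} - \frac{81 y^{3}}{2} - \frac{27 y}{4} - \frac{4 \sin{\left(y + \frac{\pi}{6} \right)}}{3}, which equals f(y).
F(3/2) = - \frac{394875}{1024} + \frac{4 \cos{\left(\frac{\pi}{6} + \frac{3}{2} \right)}}{3}; F(1) = - \frac{135}{4} + \frac{4 \cos{\left(\frac{\pi}{6} + 1 \right)}}{3}.
Integral = F(3/2) - F(1) = - \frac{360315}{1024} + \frac{4 \cos{\left(\frac{\pi}{6} + \frac{3}{2} \right)}}{3} - \frac{4 \cos{\left(\frac{\pi}{6} + 1 \right)}}{3}.

Antiderivative: F(y) = - \frac{27 y^{8}}{4} - \frac{27 y^{6}}{2} - \frac{81 y^{4}}{8} - \frac{27 y^{2}}{8} + \frac{4 \cos{\left(y + \frac{\pi}{6} \right)}}{3}; value = - \frac{360315}{1024} + \frac{4 \cos{\left(\frac{\pi}{6} + \frac{3}{2} \right)}}{3} - \frac{4 \cos{\left(\frac{\pi}{6} + 1 \right)}}{3}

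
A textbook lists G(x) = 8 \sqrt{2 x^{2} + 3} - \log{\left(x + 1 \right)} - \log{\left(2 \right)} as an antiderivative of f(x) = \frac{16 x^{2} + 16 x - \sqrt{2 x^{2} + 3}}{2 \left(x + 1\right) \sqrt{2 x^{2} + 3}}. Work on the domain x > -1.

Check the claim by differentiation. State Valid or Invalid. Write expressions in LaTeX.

d/dx[G] = \frac{16 x^{2} + 16 x - \sqrt{2 x^{2} + 3}}{x \sqrt{2 x^{2} + 3} + \sqrt{2 x^{2} + 3}}
d/dx[G] - f(x) = \frac{16 x^{2} \sqrt{2 x^{2} + 3} - 2 x^{2} + 16 x \sqrt{2 x^{2} + 3} - 3}{4 x^{3} + 4 x^{2} + 6 x + 6} != 0.

Invalid: d/dx[G] - f = \frac{16 x^{2} \sqrt{2 x^{2} + 3} - 2 x^{2} + 16 x \sqrt{2 x^{2} + 3} - 3}{4 x^{3} + 4 x^{2} + 6 x + 6}, which is not 0.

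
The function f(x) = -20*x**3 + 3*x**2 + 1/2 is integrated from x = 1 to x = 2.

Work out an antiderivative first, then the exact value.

Antiderivative: F(x) = -(10*x**4 - 2*x**3 - x + 2)/2; value = -135/2

The integrand splits into summands that can be handled one at a time.
F(x) = -(10*x**4 - 2*x**3 - x + 2)/2 is an antiderivative of f.
Check: d/dx[-(10*x**4 - 2*x**3 - x + 2)/2] = -20*x**3 + 3*x**2 + 1/2 = f(x).
F(2) = -72; F(1) = -9/2.
Integral = F(2) - F(1) = -135/2.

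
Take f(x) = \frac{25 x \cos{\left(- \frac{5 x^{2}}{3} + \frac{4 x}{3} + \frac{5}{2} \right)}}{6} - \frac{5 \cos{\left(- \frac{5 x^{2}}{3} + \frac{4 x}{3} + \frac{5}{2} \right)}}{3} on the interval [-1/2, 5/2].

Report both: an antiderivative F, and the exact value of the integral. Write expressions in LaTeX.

Antiderivative: F(x) = - \frac{5 \sin{\left(- \frac{5 x^{2}}{3} + \frac{4 x}{3} + \frac{5}{2} \right)}}{4}; value = \frac{5 \sin{\left(\frac{55}{12} \right)}}{4} + \frac{5 \sin{\left(\frac{17}{12} \right)}}{4}

f matches the chain-rule pattern g'(h)*h' with inner function h(x) = - \frac{5 x^{2}}{3} + \frac{4 x}{3} + \frac{5}{2}; substituting u = h(x) collapses the integral.
F(x) = - \frac{5 \sin{\left(- \frac{5 x^{2}}{3} + \frac{4 x}{3} + \frac{5}{2} \right)}}{4} is an antiderivative of f.
Check: d/dx[- \frac{5 \sin{\left(- \frac{5 x^{2}}{3} + \frac{4 x}{3} + \frac{5}{2} \right)}}{4}] = \frac{25 x \cos{\left(- \frac{5 x^{2}}{3} + \frac{4 x}{3} + \frac{5}{2} \right)}}{6} - \frac{5 \cos{\left(- \frac{5 x^{2}}{3} + \frac{4 x}{3} + \frac{5}{2} \right)}}{3} = f(x).
F(5/2) = \frac{5 \sin{\left(\frac{55}{12} \right)}}{4}; F(-1/2) = - \frac{5 \sin{\left(\frac{17}{12} \right)}}{4}.
Integral = F(5/2) - F(-1/2) = \frac{5 \sin{\left(\frac{55}{12} \right)}}{4} + \frac{5 \sin{\left(\frac{17}{12} \right)}}{4}.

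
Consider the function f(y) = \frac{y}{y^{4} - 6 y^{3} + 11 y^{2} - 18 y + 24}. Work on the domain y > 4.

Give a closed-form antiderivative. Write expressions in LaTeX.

The denominator factors as \left(y - 4\right) \left(y - 2\right) \left(y^{2} + 3\right); partial fractions split f into directly integrable pieces: \frac{5 y - 18}{133 \left(y^{2} + 3\right)} - \frac{1}{7 \left(y - 2\right)} + \frac{2}{19 \left(y - 4\right)}.
Check: d/dy[\frac{2 \log{\left(y - 4 \right)}}{19} - \frac{\log{\left(y - 2 \right)}}{7} + \frac{5 \log{\left(y^{2} + 3 \right)}}{266} - \frac{6 \sqrt{3} \operatorname{atan}{\left(\frac{\sqrt{3} y}{3} \right)}}{133}] = \frac{y}{y^{4} - 6 y^{3} + 11 y^{2} - 18 y + 24} = f(y).

An antiderivative is F(y) = \frac{2 \log{\left(y - 4 \right)}}{19} - \frac{\log{\left(y - 2 \right)}}{7} + \frac{5 \log{\left(y^{2} + 3 \right)}}{266} - \frac{6 \sqrt{3} \operatorname{atan}{\left(\frac{\sqrt{3} y}{3} \right)}}{133}.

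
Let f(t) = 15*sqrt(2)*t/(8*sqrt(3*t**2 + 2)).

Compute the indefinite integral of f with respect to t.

The substitution u = 3*t**2/2 + 1 works: f is exactly (dF/du)*(du/dt) for that inner function.
Check: d/dt[5*sqrt(3*t**2/2 + 1)/4] = 15*sqrt(2)*t/(8*sqrt(3*t**2 + 2)) = f(t).

F(t) = 5*sqrt(3*t**2/2 + 1)/4 + C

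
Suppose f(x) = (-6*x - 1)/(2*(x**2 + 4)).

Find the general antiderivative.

F(x) = -(6*log(x**2 + 4) + atan(x/2))/4 + C

A first test for any F(x): its x-derivative must equal f(x) identically.
Check: d/dx[-(6*log(x**2 + 4) + atan(x/2))/4] = (-6*x - 1)/(2*x**2 + 8), which equals f(x).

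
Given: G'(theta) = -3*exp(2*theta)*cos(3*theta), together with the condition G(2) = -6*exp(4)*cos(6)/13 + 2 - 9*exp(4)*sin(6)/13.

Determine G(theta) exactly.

A candidate passes only if d/dtheta[G] lands on the given G'(theta) exactly.
A general antiderivative is -9*exp(2*theta)*sin(3*theta)/13 - 6*exp(2*theta)*cos(3*theta)/13 + C.
The condition gives C = -6*exp(4)*cos(6)/13 + 2 - 9*exp(4)*sin(6)/13 - (-6*exp(4)*cos(6)/13 - 9*exp(4)*sin(6)/13) = 2.
So G(theta) = -9*exp(2*theta)*sin(3*theta)/13 - 6*exp(2*theta)*cos(3*theta)/13 + 2.
Check: d/dtheta[-9*exp(2*theta)*sin(3*theta)/13 - 6*exp(2*theta)*cos(3*theta)/13 + 2] = -3*exp(2*theta)*cos(3*theta) = G'(theta).

G(theta) = -9*exp(2*theta)*sin(3*theta)/13 - 6*exp(2*theta)*cos(3*theta)/13 + 2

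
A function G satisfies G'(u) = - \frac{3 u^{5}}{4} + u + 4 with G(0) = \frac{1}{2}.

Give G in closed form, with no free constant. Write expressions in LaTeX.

G(u) = - \frac{u^{6}}{8} + \frac{u^{2}}{2} + 4 u + \frac{1}{2}

Integrate term by term and add the pieces.
A general antiderivative is - \frac{u^{6}}{8} + \frac{u^{2}}{2} + 4 u + C.
The condition gives C = \frac{1}{2} - (0) = \frac{1}{2}.
So G(u) = - \frac{u^{6}}{8} + \frac{u^{2}}{2} + 4 u + \frac{1}{2}.
Check: d/du[- \frac{u^{6}}{8} + \frac{u^{2}}{2} + 4 u + \frac{1}{2}] = - \frac{3 u^{5}}{4} + u + 4 = G'(u).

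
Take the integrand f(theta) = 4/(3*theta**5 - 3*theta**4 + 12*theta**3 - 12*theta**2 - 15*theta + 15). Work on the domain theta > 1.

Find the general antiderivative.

F(theta) = (-25*theta*log(theta - 1) + 15*theta*log(theta + 1) + 5*theta*log(theta**2 + 5) + 2*sqrt(5)*theta*atan(sqrt(5)*theta/5) + 25*log(theta - 1) - 15*log(theta + 1) - 5*log(theta**2 + 5) - 2*sqrt(5)*atan(sqrt(5)*theta/5) - 30)/(270*theta - 270) + C

The denominator factors as 3*(theta - 1)**2*(theta + 1)*(theta**2 + 5); partial fractions split f into directly integrable pieces: (theta + 1)/(27*(theta**2 + 5)) + 1/(18*(theta + 1)) - 5/(54*(theta - 1)) + 1/(9*(theta - 1)**2).
Check: d/dtheta[(-25*theta*log(theta - 1) + 15*theta*log(theta + 1) + 5*theta*log(theta**2 + 5) + 2*sqrt(5)*theta*atan(sqrt(5)*theta/5) + 25*log(theta - 1) - 15*log(theta + 1) - 5*log(theta**2 + 5) - 2*sqrt(5)*atan(sqrt(5)*theta/5) - 30)/(270*theta - 270)] = 4/(3*theta**5 - 3*theta**4 + 12*theta**3 - 12*theta**2 - 15*theta + 15) = f(theta).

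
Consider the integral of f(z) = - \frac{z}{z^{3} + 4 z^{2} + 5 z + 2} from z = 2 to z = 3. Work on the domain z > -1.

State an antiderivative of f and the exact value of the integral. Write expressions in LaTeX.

The denominator factors as \left(z + 1\right)^{2} \left(z + 2\right); partial fractions split f into directly integrable pieces: \frac{2}{z + 2} - \frac{2}{z + 1} + \frac{1}{\left(z + 1\right)^{2}}.
F(z) = - 2 \log{\left(z + 1 \right)} + 2 \log{\left(z + 2 \right)} - \frac{1}{z + 1} is an antiderivative of f.
Check: d/dz[- 2 \log{\left(z + 1 \right)} + 2 \log{\left(z + 2 \right)} - \frac{1}{z + 1}] = - \frac{z}{z^{3} + 4 z^{2} + 5 z + 2} = f(z).
F(3) = - 2 \log{\left(4 \right)} - \frac{1}{4} + 2 \log{\left(5 \right)}; F(2) = - 2 \log{\left(3 \right)} - \frac{1}{3} + 2 \log{\left(4 \right)}.
Integral = F(3) - F(2) = - 4 \log{\left(4 \right)} + \frac{1}{12} + 2 \log{\left(3 \right)} + 2 \log{\left(5 \right)}.

Antiderivative: F(z) = - 2 \log{\left(z + 1 \right)} + 2 \log{\left(z + 2 \right)} - \frac{1}{z + 1}; value = - 4 \log{\left(4 \right)} + \frac{1}{12} + 2 \log{\left(3 \right)} + 2 \log{\left(5 \right)}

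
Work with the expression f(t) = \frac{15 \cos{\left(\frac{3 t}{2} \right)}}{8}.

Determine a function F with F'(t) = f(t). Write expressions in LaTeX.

An antiderivative is F(t) = \frac{5 \sin{\left(\frac{3 t}{2} \right)}}{4}.

Any candidate F(t) must reproduce f(t) exactly when differentiated.
Check: d/dt[\frac{5 \sin{\left(\frac{3 t}{2} \right)}}{4}] = \frac{15 \cos{\left(\frac{3 t}{2} \right)}}{8} = f(t).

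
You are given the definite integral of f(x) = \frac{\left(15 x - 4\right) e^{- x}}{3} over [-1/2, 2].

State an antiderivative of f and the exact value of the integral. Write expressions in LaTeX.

Recognize the product-rule pattern: f = u'v + uv' with u = - 5 x - \frac{11}{3}, v = e^{- x}, so integration by parts undoes it.
F(x) = \frac{\left(- 15 x - 11\right) e^{- x}}{3} is an antiderivative of f.
Check: d/dx[\frac{\left(- 15 x - 11\right) e^{- x}}{3}] = \frac{\left(15 x - 4\right) e^{- x}}{3} = f(x).
F(2) = - \frac{41}{3 e^{2}}; F(-1/2) = - \frac{7 e^{\frac{1}{2}}}{6}.
Integral = F(2) - F(-1/2) = - \frac{41}{3 e^{2}} + \frac{7 e^{\frac{1}{2}}}{6}.

Antiderivative: F(x) = \frac{\left(- 15 x - 11\right) e^{- x}}{3}; value = - \frac{41}{3 e^{2}} + \frac{7 e^{\frac{1}{2}}}{6}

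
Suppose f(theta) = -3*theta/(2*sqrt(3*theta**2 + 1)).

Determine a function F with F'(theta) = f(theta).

An antiderivative is F(theta) = -sqrt(3*theta**2 + 1)/2.

The substitution u = 3*theta**2 + 1 works: f is exactly (dF/du)*(du/dtheta) for that inner function.
Check: d/dtheta[-sqrt(3*theta**2 + 1)/2] = -3*theta/(2*sqrt(3*theta**2 + 1)) = f(theta).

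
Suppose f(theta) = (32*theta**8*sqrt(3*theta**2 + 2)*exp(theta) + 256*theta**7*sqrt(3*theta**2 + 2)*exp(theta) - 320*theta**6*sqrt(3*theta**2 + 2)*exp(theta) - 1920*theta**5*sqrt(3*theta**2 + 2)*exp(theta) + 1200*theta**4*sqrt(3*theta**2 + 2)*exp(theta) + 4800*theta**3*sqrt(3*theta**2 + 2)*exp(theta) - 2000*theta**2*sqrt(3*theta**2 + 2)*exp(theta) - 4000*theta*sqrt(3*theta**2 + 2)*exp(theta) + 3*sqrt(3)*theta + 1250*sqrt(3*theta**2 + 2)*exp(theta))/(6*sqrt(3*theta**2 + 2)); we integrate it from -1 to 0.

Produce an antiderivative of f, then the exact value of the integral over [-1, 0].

Antiderivative: F(theta) = 16*theta**8*exp(theta)/3 - 160*theta**6*exp(theta)/3 + 200*theta**4*exp(theta) - 1000*theta**2*exp(theta)/3 + sqrt(theta**2 + 2/3)/2 + 625*exp(theta)/3; value = -27*exp(-1) - sqrt(15)/6 + sqrt(6)/6 + 625/3

Check any antiderivative F(theta) by computing F'(theta) and comparing it with f(theta).
F(theta) = 16*theta**8*exp(theta)/3 - 160*theta**6*exp(theta)/3 + 200*theta**4*exp(theta) - 1000*theta**2*exp(theta)/3 + sqrt(theta**2 + 2/3)/2 + 625*exp(theta)/3 is an antiderivative of f.
Check: d/dtheta[16*theta**8*exp(theta)/3 - 160*theta**6*exp(theta)/3 + 200*theta**4*exp(theta) - 1000*theta**2*exp(theta)/3 + sqrt(theta**2 + 2/3)/2 + 625*exp(theta)/3] = (32*theta**8*sqrt(3*theta**2 + 2)*exp(theta) + 256*theta**7*sqrt(3*theta**2 + 2)*exp(theta) - 320*theta**6*sqrt(3*theta**2 + 2)*exp(theta) - 1920*theta**5*sqrt(3*theta**2 + 2)*exp(theta) + 1200*theta**4*sqrt(3*theta**2 + 2)*exp(theta) + 4800*theta**3*sqrt(3*theta**2 + 2)*exp(theta) - 2000*theta**2*sqrt(3*theta**2 + 2)*exp(theta) - 4000*theta*sqrt(3*theta**2 + 2)*exp(theta) + 3*sqrt(3)*theta + 1250*sqrt(3*theta**2 + 2)*exp(theta))/(6*sqrt(3*theta**2 + 2)) = f(theta).
F(0) = sqrt(6)/6 + 625/3; F(-1) = sqrt(15)/6 + 27*exp(-1).
Integral = F(0) - F(-1) = -27*exp(-1) - sqrt(15)/6 + sqrt(6)/6 + 625/3.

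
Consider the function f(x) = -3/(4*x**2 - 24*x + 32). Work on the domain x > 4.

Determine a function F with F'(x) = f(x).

An antiderivative is F(x) = 3*(-log(x - 4) + log(x - 2))/8.

Factor the denominator (4*(x - 4)*(x - 2)) and decompose: f = 3/(8*(x - 2)) - 3/(8*(x - 4)); each piece integrates to a log, atan, or power term.
Check: d/dx[3*(-log(x - 4) + log(x - 2))/8] = -3/(4*x**2 - 24*x + 32) = f(x).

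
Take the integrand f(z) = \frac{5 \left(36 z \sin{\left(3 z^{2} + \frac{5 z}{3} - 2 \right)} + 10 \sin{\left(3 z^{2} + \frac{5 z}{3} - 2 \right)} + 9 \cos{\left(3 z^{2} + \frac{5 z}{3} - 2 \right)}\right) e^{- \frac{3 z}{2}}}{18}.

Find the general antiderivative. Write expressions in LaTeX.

Recognize the product-rule pattern: f = u'v + uv' with u = - \frac{5 \cos{\left(3 z^{2} + \frac{5 z}{3} - 2 \right)}}{3}, v = e^{- \frac{3 z}{2}}, so integration by parts undoes it.
Check: d/dz[- \frac{5 e^{- \frac{3 z}{2}} \cos{\left(3 z^{2} + \frac{5 z}{3} - 2 \right)}}{3}] = \frac{\left(180 z \sin{\left(3 z^{2} + \frac{5 z}{3} - 2 \right)} + 50 \sin{\left(3 z^{2} + \frac{5 z}{3} - 2 \right)} + 45 \cos{\left(3 z^{2} + \frac{5 z}{3} - 2 \right)}\right) e^{- \frac{3 z}{2}}}{18}, which equals f(z).

F(z) = - \frac{5 e^{- \frac{3 z}{2}} \cos{\left(3 z^{2} + \frac{5 z}{3} - 2 \right)}}{3} + C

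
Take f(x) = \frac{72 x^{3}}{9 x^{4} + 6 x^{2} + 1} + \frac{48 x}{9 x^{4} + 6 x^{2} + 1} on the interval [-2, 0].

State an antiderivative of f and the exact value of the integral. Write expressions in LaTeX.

Integrate term by term and add the pieces.
F(x) = 4 \log{\left(2 x^{2} + \frac{2}{3} \right)} - \frac{4}{3 x^{2} + 1} is an antiderivative of f.
Check: d/dx[4 \log{\left(2 x^{2} + \frac{2}{3} \right)} - \frac{4}{3 x^{2} + 1}] = \frac{72 x^{3} + 48 x}{9 x^{4} + 6 x^{2} + 1}, which equals f(x).
F(0) = -4 + 4 \log{\left(\frac{2}{3} \right)}; F(-2) = - \frac{4}{13} + 4 \log{\left(\frac{26}{3} \right)}.
Integral = F(0) - F(-2) = - 4 \log{\left(\frac{26}{3} \right)} - \frac{48}{13} + 4 \log{\left(\frac{2}{3} \right)}.

Antiderivative: F(x) = 4 \log{\left(2 x^{2} + \frac{2}{3} \right)} - \frac{4}{3 x^{2} + 1}; value = - 4 \log{\left(\frac{26}{3} \right)} - \frac{48}{13} + 4 \log{\left(\frac{2}{3} \right)}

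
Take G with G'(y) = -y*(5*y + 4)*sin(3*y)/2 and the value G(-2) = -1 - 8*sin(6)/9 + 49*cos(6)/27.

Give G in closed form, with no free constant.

G(y) = (45*y**2*cos(3*y) - 30*y*sin(3*y) + 36*y*cos(3*y) - 12*sin(3*y) - 10*cos(3*y) - 54)/54

Whatever form G(y) takes, its d/dy must return the stated G'(y).
A general antiderivative is 5*y**2*cos(3*y)/6 - 5*y*sin(3*y)/9 + 2*y*cos(3*y)/3 - 2*sin(3*y)/9 - 5*cos(3*y)/27 + C.
The condition gives C = -1 - 8*sin(6)/9 + 49*cos(6)/27 - (-8*sin(6)/9 + 49*cos(6)/27) = -1.
So G(y) = (45*y**2*cos(3*y) - 30*y*sin(3*y) + 36*y*cos(3*y) - 12*sin(3*y) - 10*cos(3*y) - 54)/54.
Check: d/dy[(45*y**2*cos(3*y) - 30*y*sin(3*y) + 36*y*cos(3*y) - 12*sin(3*y) - 10*cos(3*y) - 54)/54] = -5*y**2*sin(3*y)/2 - 2*y*sin(3*y), which equals G'(y).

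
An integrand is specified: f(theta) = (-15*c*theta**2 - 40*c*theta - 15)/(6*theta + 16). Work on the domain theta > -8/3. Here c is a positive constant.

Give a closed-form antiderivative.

A candidate is checked by its d/dtheta: the result must match f(theta).
Check: d/dtheta[-5*c*theta**2/4 - 5*log(3*theta/2 + 4)/2] = (-15*c*theta**2 - 40*c*theta - 15)/(6*theta + 16) = f(theta).

An antiderivative is F(theta) = -5*c*theta**2/4 - 5*log(3*theta/2 + 4)/2.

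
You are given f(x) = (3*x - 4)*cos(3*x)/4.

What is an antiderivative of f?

Whatever form F(x) takes, F'(x) = f(x) is non-negotiable.
Check: d/dx[x*sin(3*x)/4 - sin(3*x)/3 + cos(3*x)/12] = 3*x*cos(3*x)/4 - cos(3*x), which equals f(x).

An antiderivative is F(x) = x*sin(3*x)/4 - sin(3*x)/3 + cos(3*x)/12.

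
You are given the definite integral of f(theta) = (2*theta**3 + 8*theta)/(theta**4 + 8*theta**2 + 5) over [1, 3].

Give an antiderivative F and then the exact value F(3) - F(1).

The substitution u = theta**4/2 + 4*theta**2 + 5/2 works: f is exactly (dF/du)*(du/dtheta) for that inner function.
F(theta) = log(theta**4/2 + 4*theta**2 + 5/2)/2 is an antiderivative of f.
Check: d/dtheta[log(theta**4/2 + 4*theta**2 + 5/2)/2] = (2*theta**3 + 8*theta)/(theta**4 + 8*theta**2 + 5) = f(theta).
F(3) = log(79)/2; F(1) = log(7)/2.
Integral = F(3) - F(1) = -log(7)/2 + log(79)/2.

Antiderivative: F(theta) = log(theta**4/2 + 4*theta**2 + 5/2)/2; value = -log(7)/2 + log(79)/2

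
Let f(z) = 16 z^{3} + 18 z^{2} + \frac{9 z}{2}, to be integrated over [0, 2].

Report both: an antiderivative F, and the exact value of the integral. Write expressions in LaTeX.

Antiderivative: F(z) = 4 z^{4} + 6 z^{3} + \frac{9 z^{2}}{4}; value = 121

The substitution u = - z^{2} - \frac{3 z}{4} works: f is exactly (dF/du)*(du/dz) for that inner function.
F(z) = 4 z^{4} + 6 z^{3} + \frac{9 z^{2}}{4} is an antiderivative of f.
Check: d/dz[4 z^{4} + 6 z^{3} + \frac{9 z^{2}}{4}] = 16 z^{3} + 18 z^{2} + \frac{9 z}{2} = f(z).
F(2) = 121; F(0) = 0.
Integral = F(2) - F(0) = 121.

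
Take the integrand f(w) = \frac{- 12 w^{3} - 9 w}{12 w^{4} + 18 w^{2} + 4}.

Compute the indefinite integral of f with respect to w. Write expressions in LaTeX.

F(w) = - \frac{\log{\left(w^{4} + \frac{3 w^{2}}{2} + \frac{1}{3} \right)}}{4} + C

The substitution u = w^{4} + \frac{3 w^{2}}{2} + \frac{1}{3} works: f is exactly (dF/du)*(du/dw) for that inner function.
Check: d/dw[- \frac{\log{\left(w^{4} + \frac{3 w^{2}}{2} + \frac{1}{3} \right)}}{4}] = \frac{- 12 w^{3} - 9 w}{12 w^{4} + 18 w^{2} + 4} = f(w).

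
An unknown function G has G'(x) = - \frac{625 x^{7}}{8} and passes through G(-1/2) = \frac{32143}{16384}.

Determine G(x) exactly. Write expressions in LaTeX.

G(x) = - \frac{625 x^{8} - 128}{64}

Recover the given G'(x) by differentiating a candidate G(x); any mismatch rules it out.
A general antiderivative is - \frac{625 x^{8}}{64} + C.
The condition gives C = \frac{32143}{16384} - (- \frac{625}{16384}) = 2.
So G(x) = - \frac{625 x^{8} - 128}{64}.
Check: d/dx[- \frac{625 x^{8} - 128}{64}] = - \frac{625 x^{7}}{8} = G'(x).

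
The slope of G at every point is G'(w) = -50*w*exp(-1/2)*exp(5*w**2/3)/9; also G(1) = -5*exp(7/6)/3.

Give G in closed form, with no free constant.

G(w) = -5*exp(-1/2)*exp(5*w**2/3)/3

G'(w) matches the chain-rule pattern g'(h)*h' with inner function h(w) = 5*w**2/3 - 1/2; substituting u = h(w) collapses the integral.
A general antiderivative is -5*exp(5*w**2/3 - 1/2)/3 + C.
The condition gives C = -5*exp(7/6)/3 - (-5*exp(7/6)/3) = 0.
So G(w) = -5*exp(-1/2)*exp(5*w**2/3)/3.
Check: d/dw[-5*exp(-1/2)*exp(5*w**2/3)/3] = -50*w*exp(-1/2)*exp(5*w**2/3)/9 = G'(w).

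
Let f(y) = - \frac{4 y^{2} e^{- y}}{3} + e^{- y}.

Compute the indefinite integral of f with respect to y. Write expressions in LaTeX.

F(y) = \frac{\left(4 y^{2} + 8 y + 5\right) e^{- y}}{3} + C

Recognize the product-rule pattern: f = u'v + uv' with u = \frac{4 y^{2}}{3} + \frac{8 y}{3} + \frac{5}{3}, v = e^{- y}, so integration by parts undoes it.
Check: d/dy[\frac{\left(4 y^{2} + 8 y + 5\right) e^{- y}}{3}] = \frac{\left(3 - 4 y^{2}\right) e^{- y}}{3}, which equals f(y).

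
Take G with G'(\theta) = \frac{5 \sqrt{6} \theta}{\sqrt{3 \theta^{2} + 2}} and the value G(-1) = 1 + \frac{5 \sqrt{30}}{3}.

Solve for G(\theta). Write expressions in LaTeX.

G(\theta) = \frac{5 \sqrt{6} \sqrt{3 \theta^{2} + 2} + 3}{3}

G'(\theta) matches the chain-rule pattern g'(h)*h' with inner function h(\theta) = 2 \theta^{2} + \frac{4}{3}; substituting u = h(\theta) collapses the integral.
A general antiderivative is 5 \sqrt{2 \theta^{2} + \frac{4}{3}} + C.
The condition gives C = 1 + \frac{5 \sqrt{30}}{3} - (\frac{5 \sqrt{30}}{3}) = 1.
So G(\theta) = \frac{5 \sqrt{6} \sqrt{3 \theta^{2} + 2} + 3}{3}.
Check: d/d\theta[\frac{5 \sqrt{6} \sqrt{3 \theta^{2} + 2} + 3}{3}] = \frac{5 \sqrt{6} \theta}{\sqrt{3 \theta^{2} + 2}} = G'(\theta).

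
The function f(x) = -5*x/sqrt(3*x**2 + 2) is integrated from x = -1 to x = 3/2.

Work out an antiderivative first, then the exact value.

Antiderivative: F(x) = -5*sqrt(3*x**2 + 2)/3; value = -5*sqrt(35)/6 + 5*sqrt(5)/3

The substitution u = 3*x**2 + 2 works: f is exactly (dF/du)*(du/dx) for that inner function.
F(x) = -5*sqrt(3*x**2 + 2)/3 is an antiderivative of f.
Check: d/dx[-5*sqrt(3*x**2 + 2)/3] = -5*x/sqrt(3*x**2 + 2) = f(x).
F(3/2) = -5*sqrt(35)/6; F(-1) = -5*sqrt(5)/3.
Integral = F(3/2) - F(-1) = -5*sqrt(35)/6 + 5*sqrt(5)/3.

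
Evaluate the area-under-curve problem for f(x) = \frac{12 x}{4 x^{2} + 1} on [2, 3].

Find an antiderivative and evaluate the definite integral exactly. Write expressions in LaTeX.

Antiderivative: F(x) = \frac{3 \log{\left(2 x^{2} + \frac{1}{2} \right)}}{2}; value = - \frac{3 \log{\left(\frac{17}{2} \right)}}{2} + \frac{3 \log{\left(\frac{37}{2} \right)}}{2}

f matches the chain-rule pattern g'(h)*h' with inner function h(x) = 2 x^{2} + \frac{1}{2}; substituting u = h(x) collapses the integral.
F(x) = \frac{3 \log{\left(2 x^{2} + \frac{1}{2} \right)}}{2} is an antiderivative of f.
Check: d/dx[\frac{3 \log{\left(2 x^{2} + \frac{1}{2} \right)}}{2}] = \frac{12 x}{4 x^{2} + 1} = f(x).
F(3) = \frac{3 \log{\left(\frac{37}{2} \right)}}{2}; F(2) = \frac{3 \log{\left(\frac{17}{2} \right)}}{2}.
Integral = F(3) - F(2) = - \frac{3 \log{\left(\frac{17}{2} \right)}}{2} + \frac{3 \log{\left(\frac{37}{2} \right)}}{2}.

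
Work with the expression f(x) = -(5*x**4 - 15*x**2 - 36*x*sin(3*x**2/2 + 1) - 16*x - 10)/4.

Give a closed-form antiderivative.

An antiderivative is F(x) = -x**5/4 + 5*x**3/4 + 2*x**2 + 5*x/2 - 3*cos(3*x**2/2 + 1).

For F(x) to be correct the identity F'(x) - f(x) = 0 must hold.
Check: d/dx[-x**5/4 + 5*x**3/4 + 2*x**2 + 5*x/2 - 3*cos(3*x**2/2 + 1)] = -5*x**4/4 + 15*x**2/4 + 9*x*sin(3*x**2/2 + 1) + 4*x + 5/2, which equals f(x).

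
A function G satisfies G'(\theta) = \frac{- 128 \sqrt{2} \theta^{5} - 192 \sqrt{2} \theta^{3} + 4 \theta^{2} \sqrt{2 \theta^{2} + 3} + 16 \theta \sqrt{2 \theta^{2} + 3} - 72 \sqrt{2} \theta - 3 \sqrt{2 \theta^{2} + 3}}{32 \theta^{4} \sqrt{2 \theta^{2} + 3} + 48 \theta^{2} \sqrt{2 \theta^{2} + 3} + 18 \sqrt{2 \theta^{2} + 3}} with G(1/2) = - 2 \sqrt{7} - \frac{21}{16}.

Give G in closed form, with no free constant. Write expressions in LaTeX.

Since d/d\theta undoes antidifferentiation here, G(\theta) must give back the stated G'(\theta).
A general antiderivative is \frac{- \frac{\theta}{2} - 1}{4 \theta^{2} + 3} - 4 \sqrt{\theta^{2} + \frac{3}{2}} + C.
The condition gives C = - 2 \sqrt{7} - \frac{21}{16} - (- 2 \sqrt{7} - \frac{5}{16}) = -1.
So G(\theta) = - \frac{16 \sqrt{2} \theta^{2} \sqrt{2 \theta^{2} + 3} + 8 \theta^{2} + \theta + 12 \sqrt{2} \sqrt{2 \theta^{2} + 3} + 8}{2 \left(4 \theta^{2} + 3\right)}.
Check: d/d\theta[- \frac{16 \sqrt{2} \theta^{2} \sqrt{2 \theta^{2} + 3} + 8 \theta^{2} + \theta + 12 \sqrt{2} \sqrt{2 \theta^{2} + 3} + 8}{2 \left(4 \theta^{2} + 3\right)}] = \frac{- 128 \sqrt{2} \theta^{5} - 192 \sqrt{2} \theta^{3} + 4 \theta^{2} \sqrt{2 \theta^{2} + 3} + 16 \theta \sqrt{2 \theta^{2} + 3} - 72 \sqrt{2} \theta - 3 \sqrt{2 \theta^{2} + 3}}{32 \theta^{4} \sqrt{2 \theta^{2} + 3} + 48 \theta^{2} \sqrt{2 \theta^{2} + 3} + 18 \sqrt{2 \theta^{2} + 3}} = G'(\theta).

G(\theta) = - \frac{16 \sqrt{2} \theta^{2} \sqrt{2 \theta^{2} + 3} + 8 \theta^{2} + \theta + 12 \sqrt{2} \sqrt{2 \theta^{2} + 3} + 8}{2 \left(4 \theta^{2} + 3\right)}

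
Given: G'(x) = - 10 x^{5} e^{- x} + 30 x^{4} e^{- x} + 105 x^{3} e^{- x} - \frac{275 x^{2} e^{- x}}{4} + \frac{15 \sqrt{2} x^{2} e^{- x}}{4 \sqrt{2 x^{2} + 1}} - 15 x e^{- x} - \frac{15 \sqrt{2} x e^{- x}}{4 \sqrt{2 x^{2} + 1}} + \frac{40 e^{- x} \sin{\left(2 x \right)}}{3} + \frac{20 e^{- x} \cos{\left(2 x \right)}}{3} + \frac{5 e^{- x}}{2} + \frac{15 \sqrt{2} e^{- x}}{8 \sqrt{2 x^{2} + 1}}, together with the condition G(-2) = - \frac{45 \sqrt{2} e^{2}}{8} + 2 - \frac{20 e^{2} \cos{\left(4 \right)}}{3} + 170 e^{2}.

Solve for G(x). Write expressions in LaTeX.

G(x) = \frac{\left(240 x^{5} + 480 x^{4} - 600 x^{3} - 150 x^{2} + 60 x - 45 \sqrt{2} \sqrt{2 x^{2} + 1} + 48 e^{x} - 160 \cos{\left(2 x \right)}\right) e^{- x}}{24}

Recognize the product-rule pattern: G'(x) = u'v + uv' with u = 10 x^{5} + 20 x^{4} - 25 x^{3} - \frac{25 x^{2}}{4} + \frac{5 x}{2} - \frac{15 \sqrt{x^{2} + \frac{1}{2}}}{4} - \frac{20 \cos{\left(2 x \right)}}{3}, v = e^{- x}, so integration by parts undoes it.
A general antiderivative is - 5 \left(- 2 x^{5} - 4 x^{4} + 5 x^{3} + \frac{5 x^{2}}{4} - \frac{x}{2} + \frac{3 \sqrt{x^{2} + \frac{1}{2}}}{4} + \frac{4 \cos{\left(2 x \right)}}{3}\right) e^{- x} + C.
The condition gives C = - \frac{45 \sqrt{2} e^{2}}{8} + 2 - \frac{20 e^{2} \cos{\left(4 \right)}}{3} + 170 e^{2} - (- \frac{45 \sqrt{2} e^{2}}{8} - \frac{20 e^{2} \cos{\left(4 \right)}}{3} + 170 e^{2}) = 2.
So G(x) = \frac{\left(240 x^{5} + 480 x^{4} - 600 x^{3} - 150 x^{2} + 60 x - 45 \sqrt{2} \sqrt{2 x^{2} + 1} + 48 e^{x} - 160 \cos{\left(2 x \right)}\right) e^{- x}}{24}.
Check: d/dx[\frac{\left(240 x^{5} + 480 x^{4} - 600 x^{3} - 150 x^{2} + 60 x - 45 \sqrt{2} \sqrt{2 x^{2} + 1} + 48 e^{x} - 160 \cos{\left(2 x \right)}\right) e^{- x}}{24}] = \frac{\left(- 240 x^{5} \sqrt{2 x^{2} + 1} + 720 x^{4} \sqrt{2 x^{2} + 1} + 2520 x^{3} \sqrt{2 x^{2} + 1} - 1650 x^{2} \sqrt{2 x^{2} + 1} + 90 \sqrt{2} x^{2} - 360 x \sqrt{2 x^{2} + 1} - 90 \sqrt{2} x + 320 \sqrt{2 x^{2} + 1} \sin{\left(2 x \right)} + 160 \sqrt{2 x^{2} + 1} \cos{\left(2 x \right)} + 60 \sqrt{2 x^{2} + 1} + 45 \sqrt{2}\right) e^{- x}}{24 \sqrt{2 x^{2} + 1}}, which equals G'(x).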